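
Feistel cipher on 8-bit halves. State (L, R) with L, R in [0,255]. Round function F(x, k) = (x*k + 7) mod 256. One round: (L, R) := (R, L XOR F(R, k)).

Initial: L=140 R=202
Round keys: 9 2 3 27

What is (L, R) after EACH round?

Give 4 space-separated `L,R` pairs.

Answer: 202,173 173,171 171,165 165,197

Derivation:
Round 1 (k=9): L=202 R=173
Round 2 (k=2): L=173 R=171
Round 3 (k=3): L=171 R=165
Round 4 (k=27): L=165 R=197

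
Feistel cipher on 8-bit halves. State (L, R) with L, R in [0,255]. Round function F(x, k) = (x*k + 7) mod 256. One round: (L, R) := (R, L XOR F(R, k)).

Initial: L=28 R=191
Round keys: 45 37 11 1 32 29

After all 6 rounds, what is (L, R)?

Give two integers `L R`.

Answer: 228 235

Derivation:
Round 1 (k=45): L=191 R=134
Round 2 (k=37): L=134 R=218
Round 3 (k=11): L=218 R=227
Round 4 (k=1): L=227 R=48
Round 5 (k=32): L=48 R=228
Round 6 (k=29): L=228 R=235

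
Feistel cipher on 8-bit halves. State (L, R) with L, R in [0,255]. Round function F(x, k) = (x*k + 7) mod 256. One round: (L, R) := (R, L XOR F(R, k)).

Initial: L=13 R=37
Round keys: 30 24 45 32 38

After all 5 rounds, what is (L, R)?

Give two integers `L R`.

Answer: 133 20

Derivation:
Round 1 (k=30): L=37 R=80
Round 2 (k=24): L=80 R=162
Round 3 (k=45): L=162 R=209
Round 4 (k=32): L=209 R=133
Round 5 (k=38): L=133 R=20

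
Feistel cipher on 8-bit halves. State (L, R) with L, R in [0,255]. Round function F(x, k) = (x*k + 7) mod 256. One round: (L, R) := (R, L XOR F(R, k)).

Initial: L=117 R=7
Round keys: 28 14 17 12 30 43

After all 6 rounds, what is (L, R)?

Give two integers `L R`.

Round 1 (k=28): L=7 R=190
Round 2 (k=14): L=190 R=108
Round 3 (k=17): L=108 R=141
Round 4 (k=12): L=141 R=207
Round 5 (k=30): L=207 R=196
Round 6 (k=43): L=196 R=60

Answer: 196 60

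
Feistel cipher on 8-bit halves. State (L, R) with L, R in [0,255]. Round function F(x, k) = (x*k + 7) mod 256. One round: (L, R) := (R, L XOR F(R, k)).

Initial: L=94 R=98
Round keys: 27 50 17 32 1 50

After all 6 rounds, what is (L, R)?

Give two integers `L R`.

Round 1 (k=27): L=98 R=3
Round 2 (k=50): L=3 R=255
Round 3 (k=17): L=255 R=245
Round 4 (k=32): L=245 R=88
Round 5 (k=1): L=88 R=170
Round 6 (k=50): L=170 R=99

Answer: 170 99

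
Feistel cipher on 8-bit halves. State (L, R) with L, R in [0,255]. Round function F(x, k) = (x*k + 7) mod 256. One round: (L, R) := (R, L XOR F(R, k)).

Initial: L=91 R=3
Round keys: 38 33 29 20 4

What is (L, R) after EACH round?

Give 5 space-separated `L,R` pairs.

Round 1 (k=38): L=3 R=34
Round 2 (k=33): L=34 R=106
Round 3 (k=29): L=106 R=43
Round 4 (k=20): L=43 R=9
Round 5 (k=4): L=9 R=0

Answer: 3,34 34,106 106,43 43,9 9,0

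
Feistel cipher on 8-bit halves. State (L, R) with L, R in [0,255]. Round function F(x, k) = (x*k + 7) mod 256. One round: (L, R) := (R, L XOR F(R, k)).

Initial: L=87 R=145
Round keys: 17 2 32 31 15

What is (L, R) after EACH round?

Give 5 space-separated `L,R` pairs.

Answer: 145,255 255,148 148,120 120,27 27,228

Derivation:
Round 1 (k=17): L=145 R=255
Round 2 (k=2): L=255 R=148
Round 3 (k=32): L=148 R=120
Round 4 (k=31): L=120 R=27
Round 5 (k=15): L=27 R=228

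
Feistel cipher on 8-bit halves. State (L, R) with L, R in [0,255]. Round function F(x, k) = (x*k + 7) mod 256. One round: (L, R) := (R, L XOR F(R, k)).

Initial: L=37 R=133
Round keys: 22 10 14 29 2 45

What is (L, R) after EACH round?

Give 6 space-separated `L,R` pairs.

Answer: 133,80 80,162 162,179 179,236 236,108 108,239

Derivation:
Round 1 (k=22): L=133 R=80
Round 2 (k=10): L=80 R=162
Round 3 (k=14): L=162 R=179
Round 4 (k=29): L=179 R=236
Round 5 (k=2): L=236 R=108
Round 6 (k=45): L=108 R=239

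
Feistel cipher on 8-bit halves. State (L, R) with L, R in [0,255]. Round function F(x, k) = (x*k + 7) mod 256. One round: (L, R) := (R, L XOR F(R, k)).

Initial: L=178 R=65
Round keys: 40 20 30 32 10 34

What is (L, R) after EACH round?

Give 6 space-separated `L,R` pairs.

Round 1 (k=40): L=65 R=157
Round 2 (k=20): L=157 R=10
Round 3 (k=30): L=10 R=174
Round 4 (k=32): L=174 R=205
Round 5 (k=10): L=205 R=167
Round 6 (k=34): L=167 R=248

Answer: 65,157 157,10 10,174 174,205 205,167 167,248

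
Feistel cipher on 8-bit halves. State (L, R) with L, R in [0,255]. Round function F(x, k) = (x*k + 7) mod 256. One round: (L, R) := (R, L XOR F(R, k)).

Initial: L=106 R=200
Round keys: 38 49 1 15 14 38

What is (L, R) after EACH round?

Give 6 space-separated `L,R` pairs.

Answer: 200,221 221,156 156,126 126,245 245,19 19,44

Derivation:
Round 1 (k=38): L=200 R=221
Round 2 (k=49): L=221 R=156
Round 3 (k=1): L=156 R=126
Round 4 (k=15): L=126 R=245
Round 5 (k=14): L=245 R=19
Round 6 (k=38): L=19 R=44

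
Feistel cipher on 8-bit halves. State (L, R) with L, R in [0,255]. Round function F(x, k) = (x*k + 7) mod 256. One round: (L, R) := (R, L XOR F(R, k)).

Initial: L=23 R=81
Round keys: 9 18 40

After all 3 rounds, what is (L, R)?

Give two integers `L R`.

Answer: 52 208

Derivation:
Round 1 (k=9): L=81 R=247
Round 2 (k=18): L=247 R=52
Round 3 (k=40): L=52 R=208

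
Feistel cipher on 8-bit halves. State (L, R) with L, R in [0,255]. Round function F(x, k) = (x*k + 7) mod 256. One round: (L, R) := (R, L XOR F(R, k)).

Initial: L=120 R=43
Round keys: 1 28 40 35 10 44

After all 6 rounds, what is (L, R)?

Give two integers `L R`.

Round 1 (k=1): L=43 R=74
Round 2 (k=28): L=74 R=52
Round 3 (k=40): L=52 R=109
Round 4 (k=35): L=109 R=218
Round 5 (k=10): L=218 R=230
Round 6 (k=44): L=230 R=85

Answer: 230 85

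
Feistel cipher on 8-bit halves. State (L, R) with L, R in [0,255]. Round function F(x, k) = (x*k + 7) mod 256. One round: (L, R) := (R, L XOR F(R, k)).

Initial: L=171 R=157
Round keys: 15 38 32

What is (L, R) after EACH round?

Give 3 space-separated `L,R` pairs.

Answer: 157,145 145,16 16,150

Derivation:
Round 1 (k=15): L=157 R=145
Round 2 (k=38): L=145 R=16
Round 3 (k=32): L=16 R=150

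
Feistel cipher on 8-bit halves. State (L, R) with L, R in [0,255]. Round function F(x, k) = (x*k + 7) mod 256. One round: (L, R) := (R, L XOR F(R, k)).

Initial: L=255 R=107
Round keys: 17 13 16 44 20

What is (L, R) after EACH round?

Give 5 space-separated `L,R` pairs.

Answer: 107,221 221,43 43,106 106,20 20,253

Derivation:
Round 1 (k=17): L=107 R=221
Round 2 (k=13): L=221 R=43
Round 3 (k=16): L=43 R=106
Round 4 (k=44): L=106 R=20
Round 5 (k=20): L=20 R=253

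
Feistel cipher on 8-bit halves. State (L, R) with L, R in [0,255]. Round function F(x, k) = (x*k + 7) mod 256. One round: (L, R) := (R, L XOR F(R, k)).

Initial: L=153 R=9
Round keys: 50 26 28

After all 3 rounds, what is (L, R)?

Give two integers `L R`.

Answer: 46 95

Derivation:
Round 1 (k=50): L=9 R=80
Round 2 (k=26): L=80 R=46
Round 3 (k=28): L=46 R=95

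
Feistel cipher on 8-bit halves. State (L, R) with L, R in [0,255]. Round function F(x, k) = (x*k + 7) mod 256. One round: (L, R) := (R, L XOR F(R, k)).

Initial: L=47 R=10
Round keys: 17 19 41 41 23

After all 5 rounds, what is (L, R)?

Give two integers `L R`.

Round 1 (k=17): L=10 R=158
Round 2 (k=19): L=158 R=203
Round 3 (k=41): L=203 R=20
Round 4 (k=41): L=20 R=240
Round 5 (k=23): L=240 R=131

Answer: 240 131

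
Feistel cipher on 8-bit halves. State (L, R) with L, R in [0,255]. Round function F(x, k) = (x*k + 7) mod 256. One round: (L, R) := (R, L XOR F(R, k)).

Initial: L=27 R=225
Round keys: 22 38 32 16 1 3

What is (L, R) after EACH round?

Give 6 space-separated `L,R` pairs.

Answer: 225,70 70,138 138,1 1,157 157,165 165,107

Derivation:
Round 1 (k=22): L=225 R=70
Round 2 (k=38): L=70 R=138
Round 3 (k=32): L=138 R=1
Round 4 (k=16): L=1 R=157
Round 5 (k=1): L=157 R=165
Round 6 (k=3): L=165 R=107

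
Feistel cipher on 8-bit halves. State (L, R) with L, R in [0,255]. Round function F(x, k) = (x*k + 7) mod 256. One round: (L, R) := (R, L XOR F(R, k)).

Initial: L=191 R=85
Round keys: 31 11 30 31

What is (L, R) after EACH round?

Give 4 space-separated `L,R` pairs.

Answer: 85,237 237,99 99,76 76,88

Derivation:
Round 1 (k=31): L=85 R=237
Round 2 (k=11): L=237 R=99
Round 3 (k=30): L=99 R=76
Round 4 (k=31): L=76 R=88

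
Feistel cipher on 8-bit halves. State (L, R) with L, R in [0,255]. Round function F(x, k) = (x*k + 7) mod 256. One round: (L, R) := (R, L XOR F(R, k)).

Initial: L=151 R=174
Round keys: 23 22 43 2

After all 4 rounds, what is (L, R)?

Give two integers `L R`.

Round 1 (k=23): L=174 R=62
Round 2 (k=22): L=62 R=245
Round 3 (k=43): L=245 R=16
Round 4 (k=2): L=16 R=210

Answer: 16 210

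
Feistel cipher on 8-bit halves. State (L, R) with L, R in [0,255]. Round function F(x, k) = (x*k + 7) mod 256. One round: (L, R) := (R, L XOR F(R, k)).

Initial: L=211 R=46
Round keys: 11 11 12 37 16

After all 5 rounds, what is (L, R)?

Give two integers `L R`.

Answer: 167 14

Derivation:
Round 1 (k=11): L=46 R=210
Round 2 (k=11): L=210 R=35
Round 3 (k=12): L=35 R=121
Round 4 (k=37): L=121 R=167
Round 5 (k=16): L=167 R=14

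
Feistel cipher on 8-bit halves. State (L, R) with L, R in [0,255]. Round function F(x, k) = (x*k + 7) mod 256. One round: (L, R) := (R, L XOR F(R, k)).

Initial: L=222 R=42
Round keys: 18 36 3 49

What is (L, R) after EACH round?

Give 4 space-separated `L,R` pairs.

Round 1 (k=18): L=42 R=37
Round 2 (k=36): L=37 R=17
Round 3 (k=3): L=17 R=31
Round 4 (k=49): L=31 R=231

Answer: 42,37 37,17 17,31 31,231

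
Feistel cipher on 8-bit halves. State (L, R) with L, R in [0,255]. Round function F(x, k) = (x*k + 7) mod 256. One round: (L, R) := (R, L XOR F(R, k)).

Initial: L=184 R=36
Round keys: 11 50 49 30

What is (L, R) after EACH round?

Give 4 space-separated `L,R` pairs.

Answer: 36,43 43,73 73,43 43,88

Derivation:
Round 1 (k=11): L=36 R=43
Round 2 (k=50): L=43 R=73
Round 3 (k=49): L=73 R=43
Round 4 (k=30): L=43 R=88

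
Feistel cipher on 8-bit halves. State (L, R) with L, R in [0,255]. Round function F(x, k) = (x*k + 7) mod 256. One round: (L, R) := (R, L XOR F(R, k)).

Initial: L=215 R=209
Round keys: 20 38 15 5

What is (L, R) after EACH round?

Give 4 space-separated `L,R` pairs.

Round 1 (k=20): L=209 R=140
Round 2 (k=38): L=140 R=30
Round 3 (k=15): L=30 R=69
Round 4 (k=5): L=69 R=126

Answer: 209,140 140,30 30,69 69,126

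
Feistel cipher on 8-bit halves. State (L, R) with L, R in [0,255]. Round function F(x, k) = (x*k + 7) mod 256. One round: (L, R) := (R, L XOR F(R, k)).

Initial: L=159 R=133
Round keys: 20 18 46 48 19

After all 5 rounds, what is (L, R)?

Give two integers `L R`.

Answer: 253 169

Derivation:
Round 1 (k=20): L=133 R=244
Round 2 (k=18): L=244 R=170
Round 3 (k=46): L=170 R=103
Round 4 (k=48): L=103 R=253
Round 5 (k=19): L=253 R=169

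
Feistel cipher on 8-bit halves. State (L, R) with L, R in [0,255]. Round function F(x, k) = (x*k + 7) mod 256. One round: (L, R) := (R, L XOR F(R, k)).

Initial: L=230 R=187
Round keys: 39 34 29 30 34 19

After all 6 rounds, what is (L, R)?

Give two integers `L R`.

Answer: 212 14

Derivation:
Round 1 (k=39): L=187 R=98
Round 2 (k=34): L=98 R=176
Round 3 (k=29): L=176 R=149
Round 4 (k=30): L=149 R=205
Round 5 (k=34): L=205 R=212
Round 6 (k=19): L=212 R=14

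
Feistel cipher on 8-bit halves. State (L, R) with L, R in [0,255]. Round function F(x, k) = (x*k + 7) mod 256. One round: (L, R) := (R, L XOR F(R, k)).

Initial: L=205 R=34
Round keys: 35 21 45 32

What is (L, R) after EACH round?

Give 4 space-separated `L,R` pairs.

Answer: 34,96 96,197 197,200 200,194

Derivation:
Round 1 (k=35): L=34 R=96
Round 2 (k=21): L=96 R=197
Round 3 (k=45): L=197 R=200
Round 4 (k=32): L=200 R=194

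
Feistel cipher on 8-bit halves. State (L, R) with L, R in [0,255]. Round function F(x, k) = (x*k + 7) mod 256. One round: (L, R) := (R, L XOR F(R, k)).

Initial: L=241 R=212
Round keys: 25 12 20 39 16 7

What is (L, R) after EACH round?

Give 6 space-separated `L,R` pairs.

Round 1 (k=25): L=212 R=74
Round 2 (k=12): L=74 R=171
Round 3 (k=20): L=171 R=41
Round 4 (k=39): L=41 R=237
Round 5 (k=16): L=237 R=254
Round 6 (k=7): L=254 R=20

Answer: 212,74 74,171 171,41 41,237 237,254 254,20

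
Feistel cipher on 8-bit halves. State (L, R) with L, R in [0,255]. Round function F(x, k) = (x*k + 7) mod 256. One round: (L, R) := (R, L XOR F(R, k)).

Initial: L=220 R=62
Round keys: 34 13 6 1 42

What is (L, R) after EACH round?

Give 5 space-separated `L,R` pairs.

Answer: 62,159 159,36 36,64 64,99 99,5

Derivation:
Round 1 (k=34): L=62 R=159
Round 2 (k=13): L=159 R=36
Round 3 (k=6): L=36 R=64
Round 4 (k=1): L=64 R=99
Round 5 (k=42): L=99 R=5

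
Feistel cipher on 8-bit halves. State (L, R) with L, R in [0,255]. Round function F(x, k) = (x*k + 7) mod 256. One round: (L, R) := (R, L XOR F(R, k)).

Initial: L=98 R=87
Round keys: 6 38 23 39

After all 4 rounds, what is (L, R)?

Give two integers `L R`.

Round 1 (k=6): L=87 R=115
Round 2 (k=38): L=115 R=78
Round 3 (k=23): L=78 R=122
Round 4 (k=39): L=122 R=211

Answer: 122 211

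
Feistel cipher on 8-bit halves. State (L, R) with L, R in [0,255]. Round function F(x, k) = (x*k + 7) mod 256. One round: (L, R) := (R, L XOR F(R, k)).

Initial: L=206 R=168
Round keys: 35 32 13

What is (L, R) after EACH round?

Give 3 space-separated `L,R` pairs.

Round 1 (k=35): L=168 R=49
Round 2 (k=32): L=49 R=143
Round 3 (k=13): L=143 R=123

Answer: 168,49 49,143 143,123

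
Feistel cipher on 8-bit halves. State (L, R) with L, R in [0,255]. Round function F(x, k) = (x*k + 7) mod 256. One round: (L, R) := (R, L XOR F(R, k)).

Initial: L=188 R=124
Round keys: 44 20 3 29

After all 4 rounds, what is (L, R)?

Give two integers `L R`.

Answer: 143 37

Derivation:
Round 1 (k=44): L=124 R=235
Round 2 (k=20): L=235 R=31
Round 3 (k=3): L=31 R=143
Round 4 (k=29): L=143 R=37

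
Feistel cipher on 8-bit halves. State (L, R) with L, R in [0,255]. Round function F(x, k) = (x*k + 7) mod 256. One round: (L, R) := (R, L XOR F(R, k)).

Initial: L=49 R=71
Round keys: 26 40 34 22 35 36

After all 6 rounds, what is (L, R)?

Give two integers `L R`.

Round 1 (k=26): L=71 R=12
Round 2 (k=40): L=12 R=160
Round 3 (k=34): L=160 R=75
Round 4 (k=22): L=75 R=217
Round 5 (k=35): L=217 R=249
Round 6 (k=36): L=249 R=210

Answer: 249 210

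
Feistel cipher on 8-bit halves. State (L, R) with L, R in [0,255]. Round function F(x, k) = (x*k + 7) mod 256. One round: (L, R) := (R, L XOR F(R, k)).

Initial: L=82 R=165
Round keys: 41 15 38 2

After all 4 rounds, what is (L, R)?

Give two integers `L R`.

Round 1 (k=41): L=165 R=38
Round 2 (k=15): L=38 R=228
Round 3 (k=38): L=228 R=249
Round 4 (k=2): L=249 R=29

Answer: 249 29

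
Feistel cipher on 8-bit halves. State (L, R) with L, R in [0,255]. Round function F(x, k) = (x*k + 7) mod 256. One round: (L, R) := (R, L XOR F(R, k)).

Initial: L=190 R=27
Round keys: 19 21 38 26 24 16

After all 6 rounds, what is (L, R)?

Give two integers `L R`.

Answer: 194 208

Derivation:
Round 1 (k=19): L=27 R=182
Round 2 (k=21): L=182 R=238
Round 3 (k=38): L=238 R=237
Round 4 (k=26): L=237 R=247
Round 5 (k=24): L=247 R=194
Round 6 (k=16): L=194 R=208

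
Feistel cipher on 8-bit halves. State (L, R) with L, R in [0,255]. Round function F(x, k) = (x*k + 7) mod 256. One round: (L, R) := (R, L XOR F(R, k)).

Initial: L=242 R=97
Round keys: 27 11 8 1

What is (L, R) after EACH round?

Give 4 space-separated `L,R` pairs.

Answer: 97,176 176,246 246,7 7,248

Derivation:
Round 1 (k=27): L=97 R=176
Round 2 (k=11): L=176 R=246
Round 3 (k=8): L=246 R=7
Round 4 (k=1): L=7 R=248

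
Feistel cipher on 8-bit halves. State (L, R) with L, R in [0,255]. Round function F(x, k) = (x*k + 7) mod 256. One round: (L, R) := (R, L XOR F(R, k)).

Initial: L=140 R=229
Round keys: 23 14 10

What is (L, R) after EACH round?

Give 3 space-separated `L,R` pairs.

Round 1 (k=23): L=229 R=22
Round 2 (k=14): L=22 R=222
Round 3 (k=10): L=222 R=165

Answer: 229,22 22,222 222,165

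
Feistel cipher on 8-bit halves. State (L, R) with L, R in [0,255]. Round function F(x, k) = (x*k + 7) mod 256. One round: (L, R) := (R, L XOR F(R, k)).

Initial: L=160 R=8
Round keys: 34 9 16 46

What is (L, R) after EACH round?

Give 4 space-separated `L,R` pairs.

Round 1 (k=34): L=8 R=183
Round 2 (k=9): L=183 R=126
Round 3 (k=16): L=126 R=80
Round 4 (k=46): L=80 R=25

Answer: 8,183 183,126 126,80 80,25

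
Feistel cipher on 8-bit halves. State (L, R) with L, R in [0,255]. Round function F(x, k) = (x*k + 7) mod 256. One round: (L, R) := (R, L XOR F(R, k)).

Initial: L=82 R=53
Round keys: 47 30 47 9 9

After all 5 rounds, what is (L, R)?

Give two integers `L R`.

Round 1 (k=47): L=53 R=144
Round 2 (k=30): L=144 R=210
Round 3 (k=47): L=210 R=5
Round 4 (k=9): L=5 R=230
Round 5 (k=9): L=230 R=24

Answer: 230 24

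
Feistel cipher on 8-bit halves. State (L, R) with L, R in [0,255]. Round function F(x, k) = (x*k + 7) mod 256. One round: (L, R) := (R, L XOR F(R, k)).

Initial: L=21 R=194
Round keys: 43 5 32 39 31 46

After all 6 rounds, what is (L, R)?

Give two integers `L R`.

Round 1 (k=43): L=194 R=136
Round 2 (k=5): L=136 R=109
Round 3 (k=32): L=109 R=47
Round 4 (k=39): L=47 R=93
Round 5 (k=31): L=93 R=101
Round 6 (k=46): L=101 R=112

Answer: 101 112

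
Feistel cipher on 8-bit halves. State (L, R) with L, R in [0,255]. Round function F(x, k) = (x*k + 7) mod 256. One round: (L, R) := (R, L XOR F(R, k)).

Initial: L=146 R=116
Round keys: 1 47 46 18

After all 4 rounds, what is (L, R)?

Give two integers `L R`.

Round 1 (k=1): L=116 R=233
Round 2 (k=47): L=233 R=186
Round 3 (k=46): L=186 R=154
Round 4 (k=18): L=154 R=97

Answer: 154 97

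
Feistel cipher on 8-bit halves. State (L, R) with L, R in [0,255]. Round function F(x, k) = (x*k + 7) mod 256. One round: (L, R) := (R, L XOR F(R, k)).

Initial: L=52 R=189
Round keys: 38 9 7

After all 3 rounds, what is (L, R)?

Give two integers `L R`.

Answer: 141 195

Derivation:
Round 1 (k=38): L=189 R=33
Round 2 (k=9): L=33 R=141
Round 3 (k=7): L=141 R=195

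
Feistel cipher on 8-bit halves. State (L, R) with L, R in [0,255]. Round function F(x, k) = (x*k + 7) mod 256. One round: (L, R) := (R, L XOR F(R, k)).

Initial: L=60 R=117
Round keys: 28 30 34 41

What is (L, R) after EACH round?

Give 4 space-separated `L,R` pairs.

Answer: 117,239 239,124 124,144 144,107

Derivation:
Round 1 (k=28): L=117 R=239
Round 2 (k=30): L=239 R=124
Round 3 (k=34): L=124 R=144
Round 4 (k=41): L=144 R=107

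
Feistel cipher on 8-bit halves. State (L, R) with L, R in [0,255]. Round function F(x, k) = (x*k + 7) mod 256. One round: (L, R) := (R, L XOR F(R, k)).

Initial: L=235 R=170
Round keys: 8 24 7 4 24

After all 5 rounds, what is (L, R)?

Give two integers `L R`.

Round 1 (k=8): L=170 R=188
Round 2 (k=24): L=188 R=13
Round 3 (k=7): L=13 R=222
Round 4 (k=4): L=222 R=114
Round 5 (k=24): L=114 R=105

Answer: 114 105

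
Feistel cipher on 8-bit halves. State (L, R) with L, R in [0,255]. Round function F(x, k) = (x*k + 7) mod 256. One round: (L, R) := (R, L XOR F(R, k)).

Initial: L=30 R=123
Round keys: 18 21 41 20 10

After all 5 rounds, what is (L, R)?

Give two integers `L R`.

Answer: 126 156

Derivation:
Round 1 (k=18): L=123 R=179
Round 2 (k=21): L=179 R=205
Round 3 (k=41): L=205 R=111
Round 4 (k=20): L=111 R=126
Round 5 (k=10): L=126 R=156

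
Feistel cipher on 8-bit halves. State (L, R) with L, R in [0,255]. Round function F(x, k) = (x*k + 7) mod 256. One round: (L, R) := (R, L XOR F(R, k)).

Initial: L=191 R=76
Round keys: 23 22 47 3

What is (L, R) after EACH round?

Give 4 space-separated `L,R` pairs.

Round 1 (k=23): L=76 R=100
Round 2 (k=22): L=100 R=211
Round 3 (k=47): L=211 R=160
Round 4 (k=3): L=160 R=52

Answer: 76,100 100,211 211,160 160,52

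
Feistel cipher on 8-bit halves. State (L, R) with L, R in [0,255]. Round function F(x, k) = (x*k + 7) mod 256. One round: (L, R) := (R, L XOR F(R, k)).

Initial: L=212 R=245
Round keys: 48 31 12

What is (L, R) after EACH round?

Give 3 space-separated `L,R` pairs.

Round 1 (k=48): L=245 R=35
Round 2 (k=31): L=35 R=177
Round 3 (k=12): L=177 R=112

Answer: 245,35 35,177 177,112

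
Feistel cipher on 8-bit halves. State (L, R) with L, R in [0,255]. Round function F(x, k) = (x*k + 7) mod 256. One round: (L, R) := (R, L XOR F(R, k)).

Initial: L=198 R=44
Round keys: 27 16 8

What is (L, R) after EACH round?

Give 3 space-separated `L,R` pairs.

Round 1 (k=27): L=44 R=109
Round 2 (k=16): L=109 R=251
Round 3 (k=8): L=251 R=178

Answer: 44,109 109,251 251,178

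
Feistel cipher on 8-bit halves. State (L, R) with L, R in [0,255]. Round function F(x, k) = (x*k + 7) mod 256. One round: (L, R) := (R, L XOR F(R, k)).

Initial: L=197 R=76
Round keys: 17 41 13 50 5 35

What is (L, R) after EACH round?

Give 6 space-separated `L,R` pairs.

Answer: 76,214 214,1 1,194 194,234 234,91 91,146

Derivation:
Round 1 (k=17): L=76 R=214
Round 2 (k=41): L=214 R=1
Round 3 (k=13): L=1 R=194
Round 4 (k=50): L=194 R=234
Round 5 (k=5): L=234 R=91
Round 6 (k=35): L=91 R=146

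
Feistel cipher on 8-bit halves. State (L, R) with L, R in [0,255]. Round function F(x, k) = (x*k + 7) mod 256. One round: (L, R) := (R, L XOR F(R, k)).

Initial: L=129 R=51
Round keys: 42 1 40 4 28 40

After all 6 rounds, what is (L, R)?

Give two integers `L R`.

Answer: 24 140

Derivation:
Round 1 (k=42): L=51 R=228
Round 2 (k=1): L=228 R=216
Round 3 (k=40): L=216 R=35
Round 4 (k=4): L=35 R=75
Round 5 (k=28): L=75 R=24
Round 6 (k=40): L=24 R=140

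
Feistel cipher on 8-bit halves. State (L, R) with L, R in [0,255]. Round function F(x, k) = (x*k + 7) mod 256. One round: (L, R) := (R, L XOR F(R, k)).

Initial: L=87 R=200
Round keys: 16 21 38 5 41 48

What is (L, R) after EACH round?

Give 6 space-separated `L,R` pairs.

Round 1 (k=16): L=200 R=208
Round 2 (k=21): L=208 R=223
Round 3 (k=38): L=223 R=241
Round 4 (k=5): L=241 R=99
Round 5 (k=41): L=99 R=19
Round 6 (k=48): L=19 R=244

Answer: 200,208 208,223 223,241 241,99 99,19 19,244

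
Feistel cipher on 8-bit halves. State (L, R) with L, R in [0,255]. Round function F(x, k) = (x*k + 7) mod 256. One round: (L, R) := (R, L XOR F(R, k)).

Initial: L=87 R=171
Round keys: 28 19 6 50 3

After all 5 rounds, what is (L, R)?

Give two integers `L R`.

Round 1 (k=28): L=171 R=236
Round 2 (k=19): L=236 R=32
Round 3 (k=6): L=32 R=43
Round 4 (k=50): L=43 R=77
Round 5 (k=3): L=77 R=197

Answer: 77 197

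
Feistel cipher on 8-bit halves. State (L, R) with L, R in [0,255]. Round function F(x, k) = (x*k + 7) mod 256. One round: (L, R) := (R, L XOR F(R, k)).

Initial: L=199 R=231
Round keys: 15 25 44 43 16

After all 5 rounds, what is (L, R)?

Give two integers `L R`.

Answer: 50 195

Derivation:
Round 1 (k=15): L=231 R=87
Round 2 (k=25): L=87 R=97
Round 3 (k=44): L=97 R=228
Round 4 (k=43): L=228 R=50
Round 5 (k=16): L=50 R=195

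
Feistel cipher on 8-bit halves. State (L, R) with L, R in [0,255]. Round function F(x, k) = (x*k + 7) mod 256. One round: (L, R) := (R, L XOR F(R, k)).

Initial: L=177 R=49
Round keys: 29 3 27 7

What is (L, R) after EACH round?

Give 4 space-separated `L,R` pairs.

Answer: 49,37 37,71 71,161 161,41

Derivation:
Round 1 (k=29): L=49 R=37
Round 2 (k=3): L=37 R=71
Round 3 (k=27): L=71 R=161
Round 4 (k=7): L=161 R=41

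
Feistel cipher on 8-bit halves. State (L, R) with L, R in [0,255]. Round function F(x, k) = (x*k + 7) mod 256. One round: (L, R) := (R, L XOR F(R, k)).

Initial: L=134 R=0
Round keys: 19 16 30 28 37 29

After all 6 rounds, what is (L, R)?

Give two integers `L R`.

Answer: 207 74

Derivation:
Round 1 (k=19): L=0 R=129
Round 2 (k=16): L=129 R=23
Round 3 (k=30): L=23 R=56
Round 4 (k=28): L=56 R=48
Round 5 (k=37): L=48 R=207
Round 6 (k=29): L=207 R=74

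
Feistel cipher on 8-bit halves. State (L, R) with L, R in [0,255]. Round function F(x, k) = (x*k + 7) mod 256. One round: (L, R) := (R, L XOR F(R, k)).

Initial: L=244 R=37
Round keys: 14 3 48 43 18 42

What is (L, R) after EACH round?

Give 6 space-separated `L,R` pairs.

Answer: 37,249 249,215 215,174 174,150 150,61 61,159

Derivation:
Round 1 (k=14): L=37 R=249
Round 2 (k=3): L=249 R=215
Round 3 (k=48): L=215 R=174
Round 4 (k=43): L=174 R=150
Round 5 (k=18): L=150 R=61
Round 6 (k=42): L=61 R=159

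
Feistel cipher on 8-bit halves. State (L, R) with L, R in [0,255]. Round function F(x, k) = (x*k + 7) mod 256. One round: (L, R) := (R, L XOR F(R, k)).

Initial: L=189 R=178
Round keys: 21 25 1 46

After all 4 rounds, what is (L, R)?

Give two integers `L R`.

Round 1 (k=21): L=178 R=28
Round 2 (k=25): L=28 R=113
Round 3 (k=1): L=113 R=100
Round 4 (k=46): L=100 R=142

Answer: 100 142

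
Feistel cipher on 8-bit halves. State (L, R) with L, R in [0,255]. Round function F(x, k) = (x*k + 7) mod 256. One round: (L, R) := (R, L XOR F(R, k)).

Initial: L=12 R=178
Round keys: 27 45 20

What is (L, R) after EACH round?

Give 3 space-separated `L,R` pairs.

Round 1 (k=27): L=178 R=193
Round 2 (k=45): L=193 R=70
Round 3 (k=20): L=70 R=190

Answer: 178,193 193,70 70,190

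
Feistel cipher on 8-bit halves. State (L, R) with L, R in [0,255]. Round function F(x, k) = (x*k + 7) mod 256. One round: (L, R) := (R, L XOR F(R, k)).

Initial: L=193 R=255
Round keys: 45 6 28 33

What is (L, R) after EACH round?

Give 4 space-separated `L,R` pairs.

Round 1 (k=45): L=255 R=27
Round 2 (k=6): L=27 R=86
Round 3 (k=28): L=86 R=116
Round 4 (k=33): L=116 R=173

Answer: 255,27 27,86 86,116 116,173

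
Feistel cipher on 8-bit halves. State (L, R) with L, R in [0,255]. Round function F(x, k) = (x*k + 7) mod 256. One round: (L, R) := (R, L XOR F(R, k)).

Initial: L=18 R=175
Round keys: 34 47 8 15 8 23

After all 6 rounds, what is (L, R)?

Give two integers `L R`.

Answer: 175 48

Derivation:
Round 1 (k=34): L=175 R=87
Round 2 (k=47): L=87 R=175
Round 3 (k=8): L=175 R=40
Round 4 (k=15): L=40 R=240
Round 5 (k=8): L=240 R=175
Round 6 (k=23): L=175 R=48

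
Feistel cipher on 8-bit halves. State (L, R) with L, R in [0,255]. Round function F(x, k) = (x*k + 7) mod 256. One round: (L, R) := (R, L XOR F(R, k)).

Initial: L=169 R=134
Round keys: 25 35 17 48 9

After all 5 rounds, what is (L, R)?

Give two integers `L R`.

Round 1 (k=25): L=134 R=180
Round 2 (k=35): L=180 R=37
Round 3 (k=17): L=37 R=200
Round 4 (k=48): L=200 R=162
Round 5 (k=9): L=162 R=113

Answer: 162 113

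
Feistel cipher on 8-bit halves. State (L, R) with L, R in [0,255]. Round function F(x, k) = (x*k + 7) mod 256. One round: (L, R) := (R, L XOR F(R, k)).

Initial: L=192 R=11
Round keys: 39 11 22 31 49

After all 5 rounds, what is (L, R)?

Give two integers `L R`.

Answer: 172 48

Derivation:
Round 1 (k=39): L=11 R=116
Round 2 (k=11): L=116 R=8
Round 3 (k=22): L=8 R=195
Round 4 (k=31): L=195 R=172
Round 5 (k=49): L=172 R=48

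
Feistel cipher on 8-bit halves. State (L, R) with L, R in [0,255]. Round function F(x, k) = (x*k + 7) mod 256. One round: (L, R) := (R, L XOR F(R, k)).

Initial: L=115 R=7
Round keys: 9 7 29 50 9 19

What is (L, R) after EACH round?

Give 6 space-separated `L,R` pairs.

Answer: 7,53 53,125 125,5 5,124 124,102 102,229

Derivation:
Round 1 (k=9): L=7 R=53
Round 2 (k=7): L=53 R=125
Round 3 (k=29): L=125 R=5
Round 4 (k=50): L=5 R=124
Round 5 (k=9): L=124 R=102
Round 6 (k=19): L=102 R=229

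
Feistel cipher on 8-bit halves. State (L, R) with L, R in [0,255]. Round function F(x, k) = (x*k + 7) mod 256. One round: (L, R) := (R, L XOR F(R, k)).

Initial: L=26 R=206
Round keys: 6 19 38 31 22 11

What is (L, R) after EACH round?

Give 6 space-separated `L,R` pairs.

Round 1 (k=6): L=206 R=193
Round 2 (k=19): L=193 R=148
Round 3 (k=38): L=148 R=62
Round 4 (k=31): L=62 R=29
Round 5 (k=22): L=29 R=187
Round 6 (k=11): L=187 R=13

Answer: 206,193 193,148 148,62 62,29 29,187 187,13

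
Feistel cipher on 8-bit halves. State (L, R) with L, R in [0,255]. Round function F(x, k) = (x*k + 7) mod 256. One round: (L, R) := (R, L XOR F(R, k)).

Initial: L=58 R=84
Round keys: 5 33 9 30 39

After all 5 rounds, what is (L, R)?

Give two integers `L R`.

Answer: 47 242

Derivation:
Round 1 (k=5): L=84 R=145
Round 2 (k=33): L=145 R=236
Round 3 (k=9): L=236 R=194
Round 4 (k=30): L=194 R=47
Round 5 (k=39): L=47 R=242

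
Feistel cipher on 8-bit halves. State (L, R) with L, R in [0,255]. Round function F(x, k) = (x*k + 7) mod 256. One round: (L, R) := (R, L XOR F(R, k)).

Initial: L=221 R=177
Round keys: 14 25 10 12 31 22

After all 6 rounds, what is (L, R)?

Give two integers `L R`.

Round 1 (k=14): L=177 R=104
Round 2 (k=25): L=104 R=158
Round 3 (k=10): L=158 R=91
Round 4 (k=12): L=91 R=213
Round 5 (k=31): L=213 R=137
Round 6 (k=22): L=137 R=24

Answer: 137 24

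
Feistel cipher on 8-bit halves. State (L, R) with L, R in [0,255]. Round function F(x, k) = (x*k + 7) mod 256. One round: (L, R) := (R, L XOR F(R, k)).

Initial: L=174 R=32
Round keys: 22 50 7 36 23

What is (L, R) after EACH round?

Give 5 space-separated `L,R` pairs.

Answer: 32,105 105,169 169,207 207,138 138,162

Derivation:
Round 1 (k=22): L=32 R=105
Round 2 (k=50): L=105 R=169
Round 3 (k=7): L=169 R=207
Round 4 (k=36): L=207 R=138
Round 5 (k=23): L=138 R=162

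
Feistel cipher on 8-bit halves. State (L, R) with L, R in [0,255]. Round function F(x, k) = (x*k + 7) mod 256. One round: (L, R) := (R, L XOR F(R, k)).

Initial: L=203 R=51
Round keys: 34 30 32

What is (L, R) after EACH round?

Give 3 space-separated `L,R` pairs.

Round 1 (k=34): L=51 R=6
Round 2 (k=30): L=6 R=136
Round 3 (k=32): L=136 R=1

Answer: 51,6 6,136 136,1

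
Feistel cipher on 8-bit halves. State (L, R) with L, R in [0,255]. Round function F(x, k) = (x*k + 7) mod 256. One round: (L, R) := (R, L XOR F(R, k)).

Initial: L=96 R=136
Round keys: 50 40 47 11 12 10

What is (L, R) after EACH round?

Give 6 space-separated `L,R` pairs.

Round 1 (k=50): L=136 R=247
Round 2 (k=40): L=247 R=23
Round 3 (k=47): L=23 R=183
Round 4 (k=11): L=183 R=243
Round 5 (k=12): L=243 R=220
Round 6 (k=10): L=220 R=108

Answer: 136,247 247,23 23,183 183,243 243,220 220,108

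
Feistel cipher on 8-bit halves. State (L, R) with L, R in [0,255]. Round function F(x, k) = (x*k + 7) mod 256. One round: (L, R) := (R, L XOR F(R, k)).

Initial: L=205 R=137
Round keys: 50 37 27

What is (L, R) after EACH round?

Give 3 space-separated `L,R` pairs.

Round 1 (k=50): L=137 R=4
Round 2 (k=37): L=4 R=18
Round 3 (k=27): L=18 R=233

Answer: 137,4 4,18 18,233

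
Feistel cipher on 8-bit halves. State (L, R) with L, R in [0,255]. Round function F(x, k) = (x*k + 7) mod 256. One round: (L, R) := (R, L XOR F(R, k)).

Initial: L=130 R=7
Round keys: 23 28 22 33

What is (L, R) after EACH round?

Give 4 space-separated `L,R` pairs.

Answer: 7,42 42,152 152,61 61,124

Derivation:
Round 1 (k=23): L=7 R=42
Round 2 (k=28): L=42 R=152
Round 3 (k=22): L=152 R=61
Round 4 (k=33): L=61 R=124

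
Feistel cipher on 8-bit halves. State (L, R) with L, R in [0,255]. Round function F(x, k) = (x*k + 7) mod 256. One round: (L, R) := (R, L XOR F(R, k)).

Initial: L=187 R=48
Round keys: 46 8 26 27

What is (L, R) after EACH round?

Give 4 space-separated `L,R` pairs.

Round 1 (k=46): L=48 R=28
Round 2 (k=8): L=28 R=215
Round 3 (k=26): L=215 R=193
Round 4 (k=27): L=193 R=181

Answer: 48,28 28,215 215,193 193,181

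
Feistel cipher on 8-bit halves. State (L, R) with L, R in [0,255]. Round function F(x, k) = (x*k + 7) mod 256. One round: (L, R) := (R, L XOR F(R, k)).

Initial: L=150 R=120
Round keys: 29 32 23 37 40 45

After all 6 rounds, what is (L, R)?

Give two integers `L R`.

Answer: 166 78

Derivation:
Round 1 (k=29): L=120 R=9
Round 2 (k=32): L=9 R=95
Round 3 (k=23): L=95 R=153
Round 4 (k=37): L=153 R=123
Round 5 (k=40): L=123 R=166
Round 6 (k=45): L=166 R=78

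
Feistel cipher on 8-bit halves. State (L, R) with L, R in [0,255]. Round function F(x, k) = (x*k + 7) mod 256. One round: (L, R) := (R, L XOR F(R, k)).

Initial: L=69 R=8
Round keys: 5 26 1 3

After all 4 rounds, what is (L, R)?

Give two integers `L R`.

Answer: 160 36

Derivation:
Round 1 (k=5): L=8 R=106
Round 2 (k=26): L=106 R=195
Round 3 (k=1): L=195 R=160
Round 4 (k=3): L=160 R=36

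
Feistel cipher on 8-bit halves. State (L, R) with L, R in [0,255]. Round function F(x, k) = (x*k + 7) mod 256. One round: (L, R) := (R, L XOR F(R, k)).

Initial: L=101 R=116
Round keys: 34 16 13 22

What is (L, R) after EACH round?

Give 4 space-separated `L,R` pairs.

Round 1 (k=34): L=116 R=10
Round 2 (k=16): L=10 R=211
Round 3 (k=13): L=211 R=180
Round 4 (k=22): L=180 R=172

Answer: 116,10 10,211 211,180 180,172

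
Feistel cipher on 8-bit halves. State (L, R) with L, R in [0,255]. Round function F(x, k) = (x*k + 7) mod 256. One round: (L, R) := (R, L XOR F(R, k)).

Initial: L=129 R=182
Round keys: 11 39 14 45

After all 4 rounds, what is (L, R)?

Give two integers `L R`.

Round 1 (k=11): L=182 R=88
Round 2 (k=39): L=88 R=217
Round 3 (k=14): L=217 R=189
Round 4 (k=45): L=189 R=153

Answer: 189 153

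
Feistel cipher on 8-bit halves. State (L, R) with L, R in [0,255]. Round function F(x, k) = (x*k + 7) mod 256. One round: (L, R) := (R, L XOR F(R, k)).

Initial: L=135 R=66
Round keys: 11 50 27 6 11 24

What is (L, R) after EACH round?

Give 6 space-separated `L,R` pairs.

Round 1 (k=11): L=66 R=90
Round 2 (k=50): L=90 R=217
Round 3 (k=27): L=217 R=176
Round 4 (k=6): L=176 R=254
Round 5 (k=11): L=254 R=65
Round 6 (k=24): L=65 R=225

Answer: 66,90 90,217 217,176 176,254 254,65 65,225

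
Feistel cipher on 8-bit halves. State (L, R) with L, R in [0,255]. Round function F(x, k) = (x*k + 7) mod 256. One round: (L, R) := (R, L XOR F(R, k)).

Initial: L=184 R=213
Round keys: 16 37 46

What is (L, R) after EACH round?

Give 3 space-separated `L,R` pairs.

Round 1 (k=16): L=213 R=239
Round 2 (k=37): L=239 R=71
Round 3 (k=46): L=71 R=38

Answer: 213,239 239,71 71,38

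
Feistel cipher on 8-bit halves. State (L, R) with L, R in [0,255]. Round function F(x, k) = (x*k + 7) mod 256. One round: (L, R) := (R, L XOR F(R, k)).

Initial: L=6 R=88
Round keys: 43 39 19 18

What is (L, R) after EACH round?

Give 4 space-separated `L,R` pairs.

Round 1 (k=43): L=88 R=201
Round 2 (k=39): L=201 R=254
Round 3 (k=19): L=254 R=40
Round 4 (k=18): L=40 R=41

Answer: 88,201 201,254 254,40 40,41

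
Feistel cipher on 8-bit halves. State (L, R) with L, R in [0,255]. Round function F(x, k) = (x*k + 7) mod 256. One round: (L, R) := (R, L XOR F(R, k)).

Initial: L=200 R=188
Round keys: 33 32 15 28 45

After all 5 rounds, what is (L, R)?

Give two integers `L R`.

Answer: 80 64

Derivation:
Round 1 (k=33): L=188 R=139
Round 2 (k=32): L=139 R=219
Round 3 (k=15): L=219 R=87
Round 4 (k=28): L=87 R=80
Round 5 (k=45): L=80 R=64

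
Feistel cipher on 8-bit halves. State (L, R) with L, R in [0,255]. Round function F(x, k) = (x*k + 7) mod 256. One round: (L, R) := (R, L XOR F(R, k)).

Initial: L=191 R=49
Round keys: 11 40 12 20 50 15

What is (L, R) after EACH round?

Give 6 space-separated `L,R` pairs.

Round 1 (k=11): L=49 R=157
Round 2 (k=40): L=157 R=190
Round 3 (k=12): L=190 R=114
Round 4 (k=20): L=114 R=81
Round 5 (k=50): L=81 R=171
Round 6 (k=15): L=171 R=93

Answer: 49,157 157,190 190,114 114,81 81,171 171,93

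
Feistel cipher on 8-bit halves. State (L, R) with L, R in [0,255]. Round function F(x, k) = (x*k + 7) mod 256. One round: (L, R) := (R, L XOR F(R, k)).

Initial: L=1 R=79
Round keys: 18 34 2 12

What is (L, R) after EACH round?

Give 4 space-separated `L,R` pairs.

Round 1 (k=18): L=79 R=148
Round 2 (k=34): L=148 R=224
Round 3 (k=2): L=224 R=83
Round 4 (k=12): L=83 R=11

Answer: 79,148 148,224 224,83 83,11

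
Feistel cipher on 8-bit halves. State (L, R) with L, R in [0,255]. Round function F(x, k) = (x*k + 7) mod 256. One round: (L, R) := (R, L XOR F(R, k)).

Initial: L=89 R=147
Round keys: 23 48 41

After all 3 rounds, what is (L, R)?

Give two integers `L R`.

Round 1 (k=23): L=147 R=101
Round 2 (k=48): L=101 R=100
Round 3 (k=41): L=100 R=110

Answer: 100 110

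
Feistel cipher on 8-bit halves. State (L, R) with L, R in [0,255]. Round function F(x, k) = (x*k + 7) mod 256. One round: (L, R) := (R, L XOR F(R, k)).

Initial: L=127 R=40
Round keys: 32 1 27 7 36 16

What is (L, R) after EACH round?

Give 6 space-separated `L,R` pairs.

Round 1 (k=32): L=40 R=120
Round 2 (k=1): L=120 R=87
Round 3 (k=27): L=87 R=76
Round 4 (k=7): L=76 R=76
Round 5 (k=36): L=76 R=251
Round 6 (k=16): L=251 R=251

Answer: 40,120 120,87 87,76 76,76 76,251 251,251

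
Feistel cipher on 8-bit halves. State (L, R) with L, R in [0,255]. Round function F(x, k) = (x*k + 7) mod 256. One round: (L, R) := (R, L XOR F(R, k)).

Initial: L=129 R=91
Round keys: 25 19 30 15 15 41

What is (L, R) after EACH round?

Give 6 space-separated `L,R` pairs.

Answer: 91,107 107,163 163,74 74,254 254,163 163,220

Derivation:
Round 1 (k=25): L=91 R=107
Round 2 (k=19): L=107 R=163
Round 3 (k=30): L=163 R=74
Round 4 (k=15): L=74 R=254
Round 5 (k=15): L=254 R=163
Round 6 (k=41): L=163 R=220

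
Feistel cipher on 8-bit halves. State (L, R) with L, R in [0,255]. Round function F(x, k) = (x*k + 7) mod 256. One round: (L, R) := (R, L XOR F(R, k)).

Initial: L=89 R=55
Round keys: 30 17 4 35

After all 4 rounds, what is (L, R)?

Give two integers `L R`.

Answer: 103 12

Derivation:
Round 1 (k=30): L=55 R=32
Round 2 (k=17): L=32 R=16
Round 3 (k=4): L=16 R=103
Round 4 (k=35): L=103 R=12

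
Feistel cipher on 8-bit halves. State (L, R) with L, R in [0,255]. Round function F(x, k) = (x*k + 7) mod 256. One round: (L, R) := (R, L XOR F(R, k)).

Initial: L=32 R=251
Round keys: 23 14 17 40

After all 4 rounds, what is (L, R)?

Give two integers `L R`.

Answer: 223 251

Derivation:
Round 1 (k=23): L=251 R=180
Round 2 (k=14): L=180 R=36
Round 3 (k=17): L=36 R=223
Round 4 (k=40): L=223 R=251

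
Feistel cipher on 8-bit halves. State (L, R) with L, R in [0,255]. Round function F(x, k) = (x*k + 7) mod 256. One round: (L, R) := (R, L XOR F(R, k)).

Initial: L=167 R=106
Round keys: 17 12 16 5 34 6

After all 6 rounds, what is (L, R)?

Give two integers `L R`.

Answer: 216 158

Derivation:
Round 1 (k=17): L=106 R=182
Round 2 (k=12): L=182 R=229
Round 3 (k=16): L=229 R=225
Round 4 (k=5): L=225 R=137
Round 5 (k=34): L=137 R=216
Round 6 (k=6): L=216 R=158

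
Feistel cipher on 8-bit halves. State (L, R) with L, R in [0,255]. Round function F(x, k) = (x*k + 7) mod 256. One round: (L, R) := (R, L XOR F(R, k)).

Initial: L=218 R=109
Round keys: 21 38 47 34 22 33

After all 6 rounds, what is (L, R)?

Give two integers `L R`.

Round 1 (k=21): L=109 R=34
Round 2 (k=38): L=34 R=126
Round 3 (k=47): L=126 R=11
Round 4 (k=34): L=11 R=3
Round 5 (k=22): L=3 R=66
Round 6 (k=33): L=66 R=138

Answer: 66 138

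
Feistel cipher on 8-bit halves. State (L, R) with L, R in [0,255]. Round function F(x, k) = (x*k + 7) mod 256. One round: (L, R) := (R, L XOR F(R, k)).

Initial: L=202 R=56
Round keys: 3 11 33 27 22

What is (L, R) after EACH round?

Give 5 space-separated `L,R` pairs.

Round 1 (k=3): L=56 R=101
Round 2 (k=11): L=101 R=102
Round 3 (k=33): L=102 R=72
Round 4 (k=27): L=72 R=249
Round 5 (k=22): L=249 R=37

Answer: 56,101 101,102 102,72 72,249 249,37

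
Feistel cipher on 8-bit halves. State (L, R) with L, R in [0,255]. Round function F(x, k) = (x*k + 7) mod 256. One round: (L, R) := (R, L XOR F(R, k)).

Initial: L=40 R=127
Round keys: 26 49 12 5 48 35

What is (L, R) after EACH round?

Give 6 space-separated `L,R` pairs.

Round 1 (k=26): L=127 R=197
Round 2 (k=49): L=197 R=195
Round 3 (k=12): L=195 R=238
Round 4 (k=5): L=238 R=110
Round 5 (k=48): L=110 R=73
Round 6 (k=35): L=73 R=108

Answer: 127,197 197,195 195,238 238,110 110,73 73,108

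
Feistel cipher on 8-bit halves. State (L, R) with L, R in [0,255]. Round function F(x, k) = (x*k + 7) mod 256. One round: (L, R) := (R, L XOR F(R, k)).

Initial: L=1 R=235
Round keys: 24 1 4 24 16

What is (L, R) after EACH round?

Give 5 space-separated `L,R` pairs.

Answer: 235,14 14,254 254,241 241,97 97,230

Derivation:
Round 1 (k=24): L=235 R=14
Round 2 (k=1): L=14 R=254
Round 3 (k=4): L=254 R=241
Round 4 (k=24): L=241 R=97
Round 5 (k=16): L=97 R=230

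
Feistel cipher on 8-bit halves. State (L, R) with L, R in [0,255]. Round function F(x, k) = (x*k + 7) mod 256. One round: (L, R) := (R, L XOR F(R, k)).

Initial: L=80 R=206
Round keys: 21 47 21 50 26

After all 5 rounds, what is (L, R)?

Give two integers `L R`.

Round 1 (k=21): L=206 R=189
Round 2 (k=47): L=189 R=116
Round 3 (k=21): L=116 R=54
Round 4 (k=50): L=54 R=231
Round 5 (k=26): L=231 R=75

Answer: 231 75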